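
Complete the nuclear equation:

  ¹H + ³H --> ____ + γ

Conserve mass number: 1 + 3 = A + 0, so A = 4.
Conserve atomic number: 1 + 1 = Z + 0, so Z = 2.
A = 4 and Z = 2 is ⁴He — an alpha particle.

He-4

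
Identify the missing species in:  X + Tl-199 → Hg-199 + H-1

Conserve mass number: A + 199 = 199 + 1, so A = 1.
Conserve atomic number: Z + 81 = 80 + 1, so Z = 0.
A = 1 and Z = 0 is n — a neutron.

neutron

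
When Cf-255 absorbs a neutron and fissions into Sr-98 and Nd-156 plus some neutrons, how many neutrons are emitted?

2

Conserve mass number: 256 = 98 + 156 + k, so k = 256 − 254 = 2.
Check atomic number: 98 = 38 + 60 + 0 = 98. ✓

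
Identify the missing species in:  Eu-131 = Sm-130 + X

proton

Conserve mass number: 131 = 130 + A, so A = 1.
Conserve atomic number: 63 = 62 + Z, so Z = 1.
A = 1 and Z = 1 is H-1 — a proton.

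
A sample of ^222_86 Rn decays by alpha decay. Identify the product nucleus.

Po-218

Alpha decay: mass number changes by -4, atomic number by -2.
A: 222 − 4 = 218; Z: 86 − 2 = 84.
Z = 84 is polonium, so the daughter is ^218_84 Po.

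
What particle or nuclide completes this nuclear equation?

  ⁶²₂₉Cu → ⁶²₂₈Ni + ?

positron

Conserve mass number: 62 = 62 + A, so A = 0.
Conserve atomic number: 29 = 28 + Z, so Z = 1.
A = 0 and Z = 1 is ⁰₁e — a positron.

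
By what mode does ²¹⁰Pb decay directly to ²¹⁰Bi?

beta-minus decay

ΔA = 210 − 210 = 0; ΔZ = 83 − 82 = +1.
A is unchanged and Z rises by 1 — a neutron has become a proton (β⁻ decay).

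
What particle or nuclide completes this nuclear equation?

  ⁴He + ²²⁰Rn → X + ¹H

Conserve mass number: 4 + 220 = A + 1, so A = 223.
Conserve atomic number: 2 + 86 = Z + 1, so Z = 87.
Z = 87 is francium, so the species is ²²³Fr.

Fr-223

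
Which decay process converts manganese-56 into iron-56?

ΔA = 56 − 56 = 0; ΔZ = 26 − 25 = +1.
A is unchanged and Z rises by 1 — a neutron has become a proton (β⁻ decay).

beta-minus decay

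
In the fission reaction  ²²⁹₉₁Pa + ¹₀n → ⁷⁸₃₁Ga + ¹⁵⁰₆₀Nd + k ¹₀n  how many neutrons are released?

2

Conserve mass number: 230 = 78 + 150 + k, so k = 230 − 228 = 2.
Check atomic number: 91 = 31 + 60 + 0 = 91. ✓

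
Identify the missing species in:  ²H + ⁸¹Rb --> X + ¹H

Conserve mass number: 2 + 81 = A + 1, so A = 82.
Conserve atomic number: 1 + 37 = Z + 1, so Z = 37.
Z = 37 is rubidium, so the species is ⁸²Rb.

Rb-82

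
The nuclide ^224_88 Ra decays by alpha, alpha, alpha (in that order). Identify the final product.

Pb-212

Start: (A, Z) = (224, 88).
After α: (220, 86).
After α: (216, 84).
After α: (212, 82).
Z = 82 is lead.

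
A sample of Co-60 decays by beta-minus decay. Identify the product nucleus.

Ni-60

Beta-minus decay: mass number changes by +0, atomic number by +1.
A: 60 = 60; Z: 27 + 1 = 28.
Z = 28 is nickel, so the daughter is Ni-60.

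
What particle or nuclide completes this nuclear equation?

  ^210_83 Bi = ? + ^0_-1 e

Po-210

Conserve mass number: 210 = A + 0, so A = 210.
Conserve atomic number: 83 = Z − 1, so Z = 84.
Z = 84 is polonium, so the species is ^210_84 Po.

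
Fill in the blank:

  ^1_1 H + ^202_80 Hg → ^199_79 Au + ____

alpha particle

Conserve mass number: 1 + 202 = 199 + A, so A = 4.
Conserve atomic number: 1 + 80 = 79 + Z, so Z = 2.
A = 4 and Z = 2 is ^4_2 He — an alpha particle.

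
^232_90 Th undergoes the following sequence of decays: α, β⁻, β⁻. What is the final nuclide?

Th-228

Start: (A, Z) = (232, 90).
After α: (228, 88).
After β⁻: (228, 89).
After β⁻: (228, 90).
Z = 90 is thorium.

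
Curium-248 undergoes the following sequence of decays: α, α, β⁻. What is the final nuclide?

Np-240

Start: (A, Z) = (248, 96).
After α: (244, 94).
After α: (240, 92).
After β⁻: (240, 93).
Z = 93 is neptunium.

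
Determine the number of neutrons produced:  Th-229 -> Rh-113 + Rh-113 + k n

3

Conserve mass number: 229 = 113 + 113 + k, so k = 229 − 226 = 3.
Check atomic number: 90 = 45 + 45 + 0 = 90. ✓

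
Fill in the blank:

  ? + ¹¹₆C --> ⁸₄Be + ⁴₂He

Conserve mass number: A + 11 = 8 + 4, so A = 1.
Conserve atomic number: Z + 6 = 4 + 2, so Z = 0.
A = 1 and Z = 0 is ¹₀n — a neutron.

neutron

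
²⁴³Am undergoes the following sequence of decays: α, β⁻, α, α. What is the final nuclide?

Start: (A, Z) = (243, 95).
After α: (239, 93).
After β⁻: (239, 94).
After α: (235, 92).
After α: (231, 90).
Z = 90 is thorium.

Th-231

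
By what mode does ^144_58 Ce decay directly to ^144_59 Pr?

beta-minus decay

ΔA = 144 − 144 = 0; ΔZ = 59 − 58 = +1.
A is unchanged and Z rises by 1 — a neutron has become a proton (β⁻ decay).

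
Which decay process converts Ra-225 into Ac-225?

ΔA = 225 − 225 = 0; ΔZ = 89 − 88 = +1.
A is unchanged and Z rises by 1 — a neutron has become a proton (β⁻ decay).

beta-minus decay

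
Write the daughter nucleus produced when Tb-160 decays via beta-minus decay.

Dy-160

Beta-minus decay: mass number changes by +0, atomic number by +1.
A: 160 = 160; Z: 65 + 1 = 66.
Z = 66 is dysprosium, so the daughter is Dy-160.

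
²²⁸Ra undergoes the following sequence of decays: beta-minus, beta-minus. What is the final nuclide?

Th-228

Start: (A, Z) = (228, 88).
After β⁻: (228, 89).
After β⁻: (228, 90).
Z = 90 is thorium.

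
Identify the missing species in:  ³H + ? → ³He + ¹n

Conserve mass number: 3 + A = 3 + 1, so A = 1.
Conserve atomic number: 1 + Z = 2 + 0, so Z = 1.
A = 1 and Z = 1 is ¹H — a proton.

proton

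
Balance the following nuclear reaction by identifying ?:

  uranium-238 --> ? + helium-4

Conserve mass number: 238 = A + 4, so A = 234.
Conserve atomic number: 92 = Z + 2, so Z = 90.
Z = 90 is thorium, so the species is thorium-234.

Th-234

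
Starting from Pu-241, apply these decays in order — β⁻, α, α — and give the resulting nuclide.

Start: (A, Z) = (241, 94).
After β⁻: (241, 95).
After α: (237, 93).
After α: (233, 91).
Z = 91 is protactinium.

Pa-233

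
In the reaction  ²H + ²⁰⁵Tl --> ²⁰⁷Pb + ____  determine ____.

gamma ray

Conserve mass number: 2 + 205 = 207 + A, so A = 0.
Conserve atomic number: 1 + 81 = 82 + Z, so Z = 0.
A = 0 and Z = 0 is γ — a gamma ray.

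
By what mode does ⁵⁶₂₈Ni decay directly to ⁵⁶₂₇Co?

ΔA = 56 − 56 = 0; ΔZ = 27 − 28 = -1.
A is unchanged and Z drops by 1 — a proton has become a neutron (β⁺ emission or electron capture).

beta-plus decay or electron capture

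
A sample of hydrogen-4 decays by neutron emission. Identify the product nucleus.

Neutron emission: mass number changes by -1, atomic number by +0.
A: 4 − 1 = 3; Z: 1 = 1.
Z = 1 is hydrogen, so the daughter is hydrogen-3.

H-3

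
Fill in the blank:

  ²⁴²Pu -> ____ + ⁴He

U-238

Conserve mass number: 242 = A + 4, so A = 238.
Conserve atomic number: 94 = Z + 2, so Z = 92.
Z = 92 is uranium, so the species is ²³⁸U.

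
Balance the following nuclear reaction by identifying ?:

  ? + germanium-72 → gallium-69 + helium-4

proton

Conserve mass number: A + 72 = 69 + 4, so A = 1.
Conserve atomic number: Z + 32 = 31 + 2, so Z = 1.
A = 1 and Z = 1 is hydrogen-1 — a proton.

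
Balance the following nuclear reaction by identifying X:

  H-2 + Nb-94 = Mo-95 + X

neutron

Conserve mass number: 2 + 94 = 95 + A, so A = 1.
Conserve atomic number: 1 + 41 = 42 + Z, so Z = 0.
A = 1 and Z = 0 is n — a neutron.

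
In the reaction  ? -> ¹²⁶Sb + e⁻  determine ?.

Conserve mass number: A = 126 + 0, so A = 126.
Conserve atomic number: Z = 51 − 1, so Z = 50.
Z = 50 is tin, so the species is ¹²⁶Sn.

Sn-126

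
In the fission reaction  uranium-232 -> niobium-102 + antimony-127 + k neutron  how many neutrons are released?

Conserve mass number: 232 = 102 + 127 + k, so k = 232 − 229 = 3.
Check atomic number: 92 = 41 + 51 + 0 = 92. ✓

3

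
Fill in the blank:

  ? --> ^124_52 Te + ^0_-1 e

Sb-124

Conserve mass number: A = 124 + 0, so A = 124.
Conserve atomic number: Z = 52 − 1, so Z = 51.
Z = 51 is antimony, so the species is ^124_51 Sb.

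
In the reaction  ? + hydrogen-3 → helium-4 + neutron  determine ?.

deuteron

Conserve mass number: A + 3 = 4 + 1, so A = 2.
Conserve atomic number: Z + 1 = 2 + 0, so Z = 1.
A = 2 and Z = 1 is hydrogen-2 — a deuteron.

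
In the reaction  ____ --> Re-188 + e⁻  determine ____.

Conserve mass number: A = 188 + 0, so A = 188.
Conserve atomic number: Z = 75 − 1, so Z = 74.
Z = 74 is tungsten, so the species is W-188.

W-188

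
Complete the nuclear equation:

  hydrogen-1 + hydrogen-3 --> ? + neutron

Conserve mass number: 1 + 3 = A + 1, so A = 3.
Conserve atomic number: 1 + 1 = Z + 0, so Z = 2.
Z = 2 is helium, so the species is helium-3.

He-3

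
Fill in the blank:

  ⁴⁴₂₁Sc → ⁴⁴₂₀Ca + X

positron

Conserve mass number: 44 = 44 + A, so A = 0.
Conserve atomic number: 21 = 20 + Z, so Z = 1.
A = 0 and Z = 1 is ⁰₁e — a positron.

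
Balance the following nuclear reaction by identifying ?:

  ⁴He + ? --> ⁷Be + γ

Conserve mass number: 4 + A = 7 + 0, so A = 3.
Conserve atomic number: 2 + Z = 4 + 0, so Z = 2.
Z = 2 is helium, so the species is ³He.

He-3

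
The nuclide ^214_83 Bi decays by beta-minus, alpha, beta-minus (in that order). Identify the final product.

Start: (A, Z) = (214, 83).
After β⁻: (214, 84).
After α: (210, 82).
After β⁻: (210, 83).
Z = 83 is bismuth.

Bi-210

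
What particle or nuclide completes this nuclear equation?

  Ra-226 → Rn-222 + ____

alpha particle

Conserve mass number: 226 = 222 + A, so A = 4.
Conserve atomic number: 88 = 86 + Z, so Z = 2.
A = 4 and Z = 2 is He-4 — an alpha particle.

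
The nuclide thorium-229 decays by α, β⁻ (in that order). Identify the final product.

Ac-225

Start: (A, Z) = (229, 90).
After α: (225, 88).
After β⁻: (225, 89).
Z = 89 is actinium.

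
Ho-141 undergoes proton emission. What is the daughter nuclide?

Proton emission: mass number changes by -1, atomic number by -1.
A: 141 − 1 = 140; Z: 67 − 1 = 66.
Z = 66 is dysprosium, so the daughter is Dy-140.

Dy-140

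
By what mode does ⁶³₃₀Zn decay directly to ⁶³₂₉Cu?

ΔA = 63 − 63 = 0; ΔZ = 29 − 30 = -1.
A is unchanged and Z drops by 1 — a proton has become a neutron (β⁺ emission or electron capture).

beta-plus decay or electron capture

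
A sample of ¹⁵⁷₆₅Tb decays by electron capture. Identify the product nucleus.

Gd-157

Electron capture: mass number changes by +0, atomic number by -1.
A: 157 = 157; Z: 65 − 1 = 64.
Z = 64 is gadolinium, so the daughter is ¹⁵⁷₆₄Gd.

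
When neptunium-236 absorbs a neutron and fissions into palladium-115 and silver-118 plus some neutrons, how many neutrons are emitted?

4

Conserve mass number: 237 = 115 + 118 + k, so k = 237 − 233 = 4.
Check atomic number: 93 = 46 + 47 + 0 = 93. ✓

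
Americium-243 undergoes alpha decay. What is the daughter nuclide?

Alpha decay: mass number changes by -4, atomic number by -2.
A: 243 − 4 = 239; Z: 95 − 2 = 93.
Z = 93 is neptunium, so the daughter is neptunium-239.

Np-239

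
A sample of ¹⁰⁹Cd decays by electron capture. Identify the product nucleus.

Ag-109

Electron capture: mass number changes by +0, atomic number by -1.
A: 109 = 109; Z: 48 − 1 = 47.
Z = 47 is silver, so the daughter is ¹⁰⁹Ag.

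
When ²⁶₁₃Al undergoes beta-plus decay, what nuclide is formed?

Mg-26

Beta-plus decay: mass number changes by +0, atomic number by -1.
A: 26 = 26; Z: 13 − 1 = 12.
Z = 12 is magnesium, so the daughter is ²⁶₁₂Mg.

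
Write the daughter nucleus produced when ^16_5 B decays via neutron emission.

Neutron emission: mass number changes by -1, atomic number by +0.
A: 16 − 1 = 15; Z: 5 = 5.
Z = 5 is boron, so the daughter is ^15_5 B.

B-15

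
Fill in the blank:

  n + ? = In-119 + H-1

Sn-119

Conserve mass number: 1 + A = 119 + 1, so A = 119.
Conserve atomic number: 0 + Z = 49 + 1, so Z = 50.
Z = 50 is tin, so the species is Sn-119.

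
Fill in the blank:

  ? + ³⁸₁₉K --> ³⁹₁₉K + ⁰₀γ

neutron

Conserve mass number: A + 38 = 39 + 0, so A = 1.
Conserve atomic number: Z + 19 = 19 + 0, so Z = 0.
A = 1 and Z = 0 is ¹₀n — a neutron.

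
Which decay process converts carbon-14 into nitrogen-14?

beta-minus decay

ΔA = 14 − 14 = 0; ΔZ = 7 − 6 = +1.
A is unchanged and Z rises by 1 — a neutron has become a proton (β⁻ decay).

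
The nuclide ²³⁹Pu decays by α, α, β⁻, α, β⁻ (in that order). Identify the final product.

Th-227

Start: (A, Z) = (239, 94).
After α: (235, 92).
After α: (231, 90).
After β⁻: (231, 91).
After α: (227, 89).
After β⁻: (227, 90).
Z = 90 is thorium.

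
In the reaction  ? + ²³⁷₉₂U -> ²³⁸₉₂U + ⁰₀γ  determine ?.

Conserve mass number: A + 237 = 238 + 0, so A = 1.
Conserve atomic number: Z + 92 = 92 + 0, so Z = 0.
A = 1 and Z = 0 is ¹₀n — a neutron.

neutron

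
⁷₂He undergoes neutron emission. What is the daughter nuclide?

He-6

Neutron emission: mass number changes by -1, atomic number by +0.
A: 7 − 1 = 6; Z: 2 = 2.
Z = 2 is helium, so the daughter is ⁶₂He.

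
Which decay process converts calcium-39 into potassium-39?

ΔA = 39 − 39 = 0; ΔZ = 19 − 20 = -1.
A is unchanged and Z drops by 1 — a proton has become a neutron (β⁺ emission or electron capture).

beta-plus decay or electron capture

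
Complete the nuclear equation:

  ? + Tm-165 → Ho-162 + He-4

Conserve mass number: A + 165 = 162 + 4, so A = 1.
Conserve atomic number: Z + 69 = 67 + 2, so Z = 0.
A = 1 and Z = 0 is n — a neutron.

neutron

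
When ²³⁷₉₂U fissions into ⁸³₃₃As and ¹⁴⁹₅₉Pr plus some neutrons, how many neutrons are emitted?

Conserve mass number: 237 = 83 + 149 + k, so k = 237 − 232 = 5.
Check atomic number: 92 = 33 + 59 + 0 = 92. ✓

5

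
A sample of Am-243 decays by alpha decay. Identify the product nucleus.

Np-239

Alpha decay: mass number changes by -4, atomic number by -2.
A: 243 − 4 = 239; Z: 95 − 2 = 93.
Z = 93 is neptunium, so the daughter is Np-239.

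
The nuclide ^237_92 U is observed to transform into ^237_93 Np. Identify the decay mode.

ΔA = 237 − 237 = 0; ΔZ = 93 − 92 = +1.
A is unchanged and Z rises by 1 — a neutron has become a proton (β⁻ decay).

beta-minus decay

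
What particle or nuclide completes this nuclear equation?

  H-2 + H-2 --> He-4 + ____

gamma ray

Conserve mass number: 2 + 2 = 4 + A, so A = 0.
Conserve atomic number: 1 + 1 = 2 + Z, so Z = 0.
A = 0 and Z = 0 is γ — a gamma ray.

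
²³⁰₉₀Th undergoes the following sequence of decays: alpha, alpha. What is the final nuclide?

Start: (A, Z) = (230, 90).
After α: (226, 88).
After α: (222, 86).
Z = 86 is radon.

Rn-222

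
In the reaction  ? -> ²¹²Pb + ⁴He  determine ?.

Po-216

Conserve mass number: A = 212 + 4, so A = 216.
Conserve atomic number: Z = 82 + 2, so Z = 84.
Z = 84 is polonium, so the species is ²¹⁶Po.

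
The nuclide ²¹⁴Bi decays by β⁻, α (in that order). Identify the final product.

Start: (A, Z) = (214, 83).
After β⁻: (214, 84).
After α: (210, 82).
Z = 82 is lead.

Pb-210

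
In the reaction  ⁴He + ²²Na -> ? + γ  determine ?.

Al-26

Conserve mass number: 4 + 22 = A + 0, so A = 26.
Conserve atomic number: 2 + 11 = Z + 0, so Z = 13.
Z = 13 is aluminium, so the species is ²⁶Al.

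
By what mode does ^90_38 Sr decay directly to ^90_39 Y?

beta-minus decay

ΔA = 90 − 90 = 0; ΔZ = 39 − 38 = +1.
A is unchanged and Z rises by 1 — a neutron has become a proton (β⁻ decay).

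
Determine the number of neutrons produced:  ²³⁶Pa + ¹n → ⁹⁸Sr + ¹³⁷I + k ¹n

Conserve mass number: 237 = 98 + 137 + k, so k = 237 − 235 = 2.
Check atomic number: 91 = 38 + 53 + 0 = 91. ✓

2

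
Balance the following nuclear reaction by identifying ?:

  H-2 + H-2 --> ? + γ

He-4

Conserve mass number: 2 + 2 = A + 0, so A = 4.
Conserve atomic number: 1 + 1 = Z + 0, so Z = 2.
A = 4 and Z = 2 is He-4 — an alpha particle.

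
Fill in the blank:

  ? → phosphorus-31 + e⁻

Si-31

Conserve mass number: A = 31 + 0, so A = 31.
Conserve atomic number: Z = 15 − 1, so Z = 14.
Z = 14 is silicon, so the species is silicon-31.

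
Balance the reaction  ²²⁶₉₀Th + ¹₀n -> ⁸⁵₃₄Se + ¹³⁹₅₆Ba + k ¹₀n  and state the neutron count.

Conserve mass number: 227 = 85 + 139 + k, so k = 227 − 224 = 3.
Check atomic number: 90 = 34 + 56 + 0 = 90. ✓

3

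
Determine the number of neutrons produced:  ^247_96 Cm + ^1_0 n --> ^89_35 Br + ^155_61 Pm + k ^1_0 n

Conserve mass number: 248 = 89 + 155 + k, so k = 248 − 244 = 4.
Check atomic number: 96 = 35 + 61 + 0 = 96. ✓

4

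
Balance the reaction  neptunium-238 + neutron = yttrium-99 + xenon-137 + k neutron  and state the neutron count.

Conserve mass number: 239 = 99 + 137 + k, so k = 239 − 236 = 3.
Check atomic number: 93 = 39 + 54 + 0 = 93. ✓

3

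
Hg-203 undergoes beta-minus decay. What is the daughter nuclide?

Beta-minus decay: mass number changes by +0, atomic number by +1.
A: 203 = 203; Z: 80 + 1 = 81.
Z = 81 is thallium, so the daughter is Tl-203.

Tl-203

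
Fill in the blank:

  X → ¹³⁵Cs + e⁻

Xe-135

Conserve mass number: A = 135 + 0, so A = 135.
Conserve atomic number: Z = 55 − 1, so Z = 54.
Z = 54 is xenon, so the species is ¹³⁵Xe.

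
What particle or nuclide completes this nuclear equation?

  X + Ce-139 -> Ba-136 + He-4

neutron

Conserve mass number: A + 139 = 136 + 4, so A = 1.
Conserve atomic number: Z + 58 = 56 + 2, so Z = 0.
A = 1 and Z = 0 is n — a neutron.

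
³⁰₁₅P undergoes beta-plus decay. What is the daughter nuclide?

Si-30

Beta-plus decay: mass number changes by +0, atomic number by -1.
A: 30 = 30; Z: 15 − 1 = 14.
Z = 14 is silicon, so the daughter is ³⁰₁₄Si.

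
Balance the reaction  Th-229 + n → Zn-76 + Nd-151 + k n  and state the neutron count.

3

Conserve mass number: 230 = 76 + 151 + k, so k = 230 − 227 = 3.
Check atomic number: 90 = 30 + 60 + 0 = 90. ✓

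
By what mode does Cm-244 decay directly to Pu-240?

alpha decay

ΔA = 240 − 244 = -4; ΔZ = 94 − 96 = -2.
A drops by 4 and Z drops by 2 — the signature of alpha emission.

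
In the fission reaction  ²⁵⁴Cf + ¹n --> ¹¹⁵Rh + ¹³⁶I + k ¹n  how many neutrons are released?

4

Conserve mass number: 255 = 115 + 136 + k, so k = 255 − 251 = 4.
Check atomic number: 98 = 45 + 53 + 0 = 98. ✓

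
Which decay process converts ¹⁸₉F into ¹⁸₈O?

beta-plus decay or electron capture

ΔA = 18 − 18 = 0; ΔZ = 8 − 9 = -1.
A is unchanged and Z drops by 1 — a proton has become a neutron (β⁺ emission or electron capture).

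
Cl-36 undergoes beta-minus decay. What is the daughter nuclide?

Beta-minus decay: mass number changes by +0, atomic number by +1.
A: 36 = 36; Z: 17 + 1 = 18.
Z = 18 is argon, so the daughter is Ar-36.

Ar-36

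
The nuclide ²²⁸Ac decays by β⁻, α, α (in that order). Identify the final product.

Rn-220

Start: (A, Z) = (228, 89).
After β⁻: (228, 90).
After α: (224, 88).
After α: (220, 86).
Z = 86 is radon.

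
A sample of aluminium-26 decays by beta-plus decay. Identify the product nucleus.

Mg-26

Beta-plus decay: mass number changes by +0, atomic number by -1.
A: 26 = 26; Z: 13 − 1 = 12.
Z = 12 is magnesium, so the daughter is magnesium-26.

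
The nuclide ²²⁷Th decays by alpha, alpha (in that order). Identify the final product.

Rn-219

Start: (A, Z) = (227, 90).
After α: (223, 88).
After α: (219, 86).
Z = 86 is radon.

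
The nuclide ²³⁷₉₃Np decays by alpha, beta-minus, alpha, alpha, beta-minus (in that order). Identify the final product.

Start: (A, Z) = (237, 93).
After α: (233, 91).
After β⁻: (233, 92).
After α: (229, 90).
After α: (225, 88).
After β⁻: (225, 89).
Z = 89 is actinium.

Ac-225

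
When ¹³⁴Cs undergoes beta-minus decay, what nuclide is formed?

Ba-134

Beta-minus decay: mass number changes by +0, atomic number by +1.
A: 134 = 134; Z: 55 + 1 = 56.
Z = 56 is barium, so the daughter is ¹³⁴Ba.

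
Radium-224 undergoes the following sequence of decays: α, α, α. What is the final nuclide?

Pb-212

Start: (A, Z) = (224, 88).
After α: (220, 86).
After α: (216, 84).
After α: (212, 82).
Z = 82 is lead.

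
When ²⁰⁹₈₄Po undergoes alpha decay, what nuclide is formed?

Pb-205

Alpha decay: mass number changes by -4, atomic number by -2.
A: 209 − 4 = 205; Z: 84 − 2 = 82.
Z = 82 is lead, so the daughter is ²⁰⁵₈₂Pb.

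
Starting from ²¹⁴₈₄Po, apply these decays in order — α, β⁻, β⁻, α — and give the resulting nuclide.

Pb-206

Start: (A, Z) = (214, 84).
After α: (210, 82).
After β⁻: (210, 83).
After β⁻: (210, 84).
After α: (206, 82).
Z = 82 is lead.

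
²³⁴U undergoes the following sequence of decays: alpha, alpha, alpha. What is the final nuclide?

Start: (A, Z) = (234, 92).
After α: (230, 90).
After α: (226, 88).
After α: (222, 86).
Z = 86 is radon.

Rn-222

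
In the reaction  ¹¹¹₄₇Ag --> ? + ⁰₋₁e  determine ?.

Cd-111

Conserve mass number: 111 = A + 0, so A = 111.
Conserve atomic number: 47 = Z − 1, so Z = 48.
Z = 48 is cadmium, so the species is ¹¹¹₄₈Cd.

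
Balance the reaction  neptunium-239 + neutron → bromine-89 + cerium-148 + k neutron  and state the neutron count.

3

Conserve mass number: 240 = 89 + 148 + k, so k = 240 − 237 = 3.
Check atomic number: 93 = 35 + 58 + 0 = 93. ✓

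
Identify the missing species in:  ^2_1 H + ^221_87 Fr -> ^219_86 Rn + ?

Conserve mass number: 2 + 221 = 219 + A, so A = 4.
Conserve atomic number: 1 + 87 = 86 + Z, so Z = 2.
A = 4 and Z = 2 is ^4_2 He — an alpha particle.

alpha particle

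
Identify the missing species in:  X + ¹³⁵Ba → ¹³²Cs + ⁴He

Conserve mass number: A + 135 = 132 + 4, so A = 1.
Conserve atomic number: Z + 56 = 55 + 2, so Z = 1.
A = 1 and Z = 1 is ¹H — a proton.

proton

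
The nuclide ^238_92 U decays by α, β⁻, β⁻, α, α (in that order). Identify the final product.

Ra-226

Start: (A, Z) = (238, 92).
After α: (234, 90).
After β⁻: (234, 91).
After β⁻: (234, 92).
After α: (230, 90).
After α: (226, 88).
Z = 88 is radium.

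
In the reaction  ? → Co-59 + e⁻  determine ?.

Fe-59

Conserve mass number: A = 59 + 0, so A = 59.
Conserve atomic number: Z = 27 − 1, so Z = 26.
Z = 26 is iron, so the species is Fe-59.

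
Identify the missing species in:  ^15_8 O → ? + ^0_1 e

N-15

Conserve mass number: 15 = A + 0, so A = 15.
Conserve atomic number: 8 = Z + 1, so Z = 7.
Z = 7 is nitrogen, so the species is ^15_7 N.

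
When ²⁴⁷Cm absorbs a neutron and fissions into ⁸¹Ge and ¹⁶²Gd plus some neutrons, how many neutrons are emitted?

5

Conserve mass number: 248 = 81 + 162 + k, so k = 248 − 243 = 5.
Check atomic number: 96 = 32 + 64 + 0 = 96. ✓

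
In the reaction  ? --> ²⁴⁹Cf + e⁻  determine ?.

Conserve mass number: A = 249 + 0, so A = 249.
Conserve atomic number: Z = 98 − 1, so Z = 97.
Z = 97 is berkelium, so the species is ²⁴⁹Bk.

Bk-249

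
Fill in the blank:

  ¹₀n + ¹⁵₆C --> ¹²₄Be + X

Conserve mass number: 1 + 15 = 12 + A, so A = 4.
Conserve atomic number: 0 + 6 = 4 + Z, so Z = 2.
A = 4 and Z = 2 is ⁴₂He — an alpha particle.

alpha particle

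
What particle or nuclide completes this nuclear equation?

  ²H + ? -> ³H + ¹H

Conserve mass number: 2 + A = 3 + 1, so A = 2.
Conserve atomic number: 1 + Z = 1 + 1, so Z = 1.
A = 2 and Z = 1 is ²H — a deuteron.

deuteron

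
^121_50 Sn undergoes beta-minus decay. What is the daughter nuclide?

Beta-minus decay: mass number changes by +0, atomic number by +1.
A: 121 = 121; Z: 50 + 1 = 51.
Z = 51 is antimony, so the daughter is ^121_51 Sb.

Sb-121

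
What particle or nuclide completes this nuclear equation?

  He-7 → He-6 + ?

neutron

Conserve mass number: 7 = 6 + A, so A = 1.
Conserve atomic number: 2 = 2 + Z, so Z = 0.
A = 1 and Z = 0 is n — a neutron.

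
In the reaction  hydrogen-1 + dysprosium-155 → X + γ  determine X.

Conserve mass number: 1 + 155 = A + 0, so A = 156.
Conserve atomic number: 1 + 66 = Z + 0, so Z = 67.
Z = 67 is holmium, so the species is holmium-156.

Ho-156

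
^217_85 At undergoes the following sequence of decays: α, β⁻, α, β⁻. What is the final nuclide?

Bi-209

Start: (A, Z) = (217, 85).
After α: (213, 83).
After β⁻: (213, 84).
After α: (209, 82).
After β⁻: (209, 83).
Z = 83 is bismuth.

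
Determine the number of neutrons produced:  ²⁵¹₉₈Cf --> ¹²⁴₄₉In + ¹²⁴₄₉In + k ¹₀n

Conserve mass number: 251 = 124 + 124 + k, so k = 251 − 248 = 3.
Check atomic number: 98 = 49 + 49 + 0 = 98. ✓

3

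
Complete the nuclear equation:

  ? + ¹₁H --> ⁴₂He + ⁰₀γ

triton

Conserve mass number: A + 1 = 4 + 0, so A = 3.
Conserve atomic number: Z + 1 = 2 + 0, so Z = 1.
A = 3 and Z = 1 is ³₁H — a triton.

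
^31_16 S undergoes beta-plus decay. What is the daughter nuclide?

Beta-plus decay: mass number changes by +0, atomic number by -1.
A: 31 = 31; Z: 16 − 1 = 15.
Z = 15 is phosphorus, so the daughter is ^31_15 P.

P-31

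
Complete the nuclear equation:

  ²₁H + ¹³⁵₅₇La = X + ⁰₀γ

Conserve mass number: 2 + 135 = A + 0, so A = 137.
Conserve atomic number: 1 + 57 = Z + 0, so Z = 58.
Z = 58 is cerium, so the species is ¹³⁷₅₈Ce.

Ce-137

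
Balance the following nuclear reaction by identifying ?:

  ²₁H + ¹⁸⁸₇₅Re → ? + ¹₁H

Re-189

Conserve mass number: 2 + 188 = A + 1, so A = 189.
Conserve atomic number: 1 + 75 = Z + 1, so Z = 75.
Z = 75 is rhenium, so the species is ¹⁸⁹₇₅Re.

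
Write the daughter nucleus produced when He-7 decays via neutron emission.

Neutron emission: mass number changes by -1, atomic number by +0.
A: 7 − 1 = 6; Z: 2 = 2.
Z = 2 is helium, so the daughter is He-6.

He-6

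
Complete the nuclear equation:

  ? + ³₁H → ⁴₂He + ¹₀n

Conserve mass number: A + 3 = 4 + 1, so A = 2.
Conserve atomic number: Z + 1 = 2 + 0, so Z = 1.
A = 2 and Z = 1 is ²₁H — a deuteron.

deuteron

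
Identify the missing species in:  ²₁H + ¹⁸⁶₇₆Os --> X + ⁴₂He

Conserve mass number: 2 + 186 = A + 4, so A = 184.
Conserve atomic number: 1 + 76 = Z + 2, so Z = 75.
Z = 75 is rhenium, so the species is ¹⁸⁴₇₅Re.

Re-184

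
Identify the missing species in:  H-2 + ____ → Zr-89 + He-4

Nb-91

Conserve mass number: 2 + A = 89 + 4, so A = 91.
Conserve atomic number: 1 + Z = 40 + 2, so Z = 41.
Z = 41 is niobium, so the species is Nb-91.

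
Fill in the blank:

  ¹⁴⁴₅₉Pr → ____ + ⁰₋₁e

Nd-144

Conserve mass number: 144 = A + 0, so A = 144.
Conserve atomic number: 59 = Z − 1, so Z = 60.
Z = 60 is neodymium, so the species is ¹⁴⁴₆₀Nd.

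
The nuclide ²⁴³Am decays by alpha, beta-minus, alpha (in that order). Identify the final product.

Start: (A, Z) = (243, 95).
After α: (239, 93).
After β⁻: (239, 94).
After α: (235, 92).
Z = 92 is uranium.

U-235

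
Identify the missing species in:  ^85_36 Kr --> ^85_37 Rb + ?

Conserve mass number: 85 = 85 + A, so A = 0.
Conserve atomic number: 36 = 37 + Z, so Z = -1.
A = 0 and Z = -1 is ^0_-1 e — a beta-minus particle.

beta-minus particle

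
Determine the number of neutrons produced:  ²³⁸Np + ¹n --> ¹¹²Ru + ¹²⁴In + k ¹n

Conserve mass number: 239 = 112 + 124 + k, so k = 239 − 236 = 3.
Check atomic number: 93 = 44 + 49 + 0 = 93. ✓

3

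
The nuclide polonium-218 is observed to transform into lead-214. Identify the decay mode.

ΔA = 214 − 218 = -4; ΔZ = 82 − 84 = -2.
A drops by 4 and Z drops by 2 — the signature of alpha emission.

alpha decay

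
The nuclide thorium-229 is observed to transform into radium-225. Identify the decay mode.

alpha decay

ΔA = 225 − 229 = -4; ΔZ = 88 − 90 = -2.
A drops by 4 and Z drops by 2 — the signature of alpha emission.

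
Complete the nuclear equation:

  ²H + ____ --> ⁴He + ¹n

Conserve mass number: 2 + A = 4 + 1, so A = 3.
Conserve atomic number: 1 + Z = 2 + 0, so Z = 1.
A = 3 and Z = 1 is ³H — a triton.

triton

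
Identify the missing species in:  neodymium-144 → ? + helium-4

Conserve mass number: 144 = A + 4, so A = 140.
Conserve atomic number: 60 = Z + 2, so Z = 58.
Z = 58 is cerium, so the species is cerium-140.

Ce-140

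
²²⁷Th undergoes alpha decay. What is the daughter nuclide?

Alpha decay: mass number changes by -4, atomic number by -2.
A: 227 − 4 = 223; Z: 90 − 2 = 88.
Z = 88 is radium, so the daughter is ²²³Ra.

Ra-223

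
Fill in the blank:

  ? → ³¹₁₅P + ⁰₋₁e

Conserve mass number: A = 31 + 0, so A = 31.
Conserve atomic number: Z = 15 − 1, so Z = 14.
Z = 14 is silicon, so the species is ³¹₁₄Si.

Si-31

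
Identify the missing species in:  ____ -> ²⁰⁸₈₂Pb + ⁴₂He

Conserve mass number: A = 208 + 4, so A = 212.
Conserve atomic number: Z = 82 + 2, so Z = 84.
Z = 84 is polonium, so the species is ²¹²₈₄Po.

Po-212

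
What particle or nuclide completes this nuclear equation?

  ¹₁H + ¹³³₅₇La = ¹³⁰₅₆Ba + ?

Conserve mass number: 1 + 133 = 130 + A, so A = 4.
Conserve atomic number: 1 + 57 = 56 + Z, so Z = 2.
A = 4 and Z = 2 is ⁴₂He — an alpha particle.

alpha particle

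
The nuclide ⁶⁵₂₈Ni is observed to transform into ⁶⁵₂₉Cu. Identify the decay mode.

beta-minus decay

ΔA = 65 − 65 = 0; ΔZ = 29 − 28 = +1.
A is unchanged and Z rises by 1 — a neutron has become a proton (β⁻ decay).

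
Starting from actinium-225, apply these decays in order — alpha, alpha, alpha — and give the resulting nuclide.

Start: (A, Z) = (225, 89).
After α: (221, 87).
After α: (217, 85).
After α: (213, 83).
Z = 83 is bismuth.

Bi-213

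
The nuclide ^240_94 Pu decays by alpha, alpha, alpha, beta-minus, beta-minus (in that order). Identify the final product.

Th-228

Start: (A, Z) = (240, 94).
After α: (236, 92).
After α: (232, 90).
After α: (228, 88).
After β⁻: (228, 89).
After β⁻: (228, 90).
Z = 90 is thorium.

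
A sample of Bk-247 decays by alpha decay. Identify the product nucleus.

Am-243

Alpha decay: mass number changes by -4, atomic number by -2.
A: 247 − 4 = 243; Z: 97 − 2 = 95.
Z = 95 is americium, so the daughter is Am-243.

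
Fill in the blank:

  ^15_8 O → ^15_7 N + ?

Conserve mass number: 15 = 15 + A, so A = 0.
Conserve atomic number: 8 = 7 + Z, so Z = 1.
A = 0 and Z = 1 is ^0_1 e — a positron.

positron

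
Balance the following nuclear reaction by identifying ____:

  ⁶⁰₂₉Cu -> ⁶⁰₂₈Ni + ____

positron

Conserve mass number: 60 = 60 + A, so A = 0.
Conserve atomic number: 29 = 28 + Z, so Z = 1.
A = 0 and Z = 1 is ⁰₁e — a positron.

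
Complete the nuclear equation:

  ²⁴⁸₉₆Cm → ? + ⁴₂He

Pu-244

Conserve mass number: 248 = A + 4, so A = 244.
Conserve atomic number: 96 = Z + 2, so Z = 94.
Z = 94 is plutonium, so the species is ²⁴⁴₉₄Pu.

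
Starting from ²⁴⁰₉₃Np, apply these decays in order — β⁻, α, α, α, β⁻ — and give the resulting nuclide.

Ac-228

Start: (A, Z) = (240, 93).
After β⁻: (240, 94).
After α: (236, 92).
After α: (232, 90).
After α: (228, 88).
After β⁻: (228, 89).
Z = 89 is actinium.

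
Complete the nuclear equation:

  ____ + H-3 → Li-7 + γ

Conserve mass number: A + 3 = 7 + 0, so A = 4.
Conserve atomic number: Z + 1 = 3 + 0, so Z = 2.
A = 4 and Z = 2 is He-4 — an alpha particle.

alpha particle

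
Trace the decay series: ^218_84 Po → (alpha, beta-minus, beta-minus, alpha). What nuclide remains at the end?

Start: (A, Z) = (218, 84).
After α: (214, 82).
After β⁻: (214, 83).
After β⁻: (214, 84).
After α: (210, 82).
Z = 82 is lead.

Pb-210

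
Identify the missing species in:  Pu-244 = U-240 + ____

Conserve mass number: 244 = 240 + A, so A = 4.
Conserve atomic number: 94 = 92 + Z, so Z = 2.
A = 4 and Z = 2 is He-4 — an alpha particle.

alpha particle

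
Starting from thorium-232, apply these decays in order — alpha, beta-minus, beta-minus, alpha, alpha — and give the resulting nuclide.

Rn-220

Start: (A, Z) = (232, 90).
After α: (228, 88).
After β⁻: (228, 89).
After β⁻: (228, 90).
After α: (224, 88).
After α: (220, 86).
Z = 86 is radon.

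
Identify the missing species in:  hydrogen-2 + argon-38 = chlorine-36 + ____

Conserve mass number: 2 + 38 = 36 + A, so A = 4.
Conserve atomic number: 1 + 18 = 17 + Z, so Z = 2.
A = 4 and Z = 2 is helium-4 — an alpha particle.

alpha particle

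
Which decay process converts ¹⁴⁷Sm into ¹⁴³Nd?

ΔA = 143 − 147 = -4; ΔZ = 60 − 62 = -2.
A drops by 4 and Z drops by 2 — the signature of alpha emission.

alpha decay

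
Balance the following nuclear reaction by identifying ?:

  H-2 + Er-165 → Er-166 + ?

proton

Conserve mass number: 2 + 165 = 166 + A, so A = 1.
Conserve atomic number: 1 + 68 = 68 + Z, so Z = 1.
A = 1 and Z = 1 is H-1 — a proton.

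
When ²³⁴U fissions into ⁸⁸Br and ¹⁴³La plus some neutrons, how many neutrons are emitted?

Conserve mass number: 234 = 88 + 143 + k, so k = 234 − 231 = 3.
Check atomic number: 92 = 35 + 57 + 0 = 92. ✓

3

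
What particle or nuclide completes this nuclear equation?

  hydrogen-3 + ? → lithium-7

Conserve mass number: 3 + A = 7, so A = 4.
Conserve atomic number: 1 + Z = 3, so Z = 2.
A = 4 and Z = 2 is helium-4 — an alpha particle.

alpha particle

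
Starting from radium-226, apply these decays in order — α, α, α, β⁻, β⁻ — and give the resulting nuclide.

Start: (A, Z) = (226, 88).
After α: (222, 86).
After α: (218, 84).
After α: (214, 82).
After β⁻: (214, 83).
After β⁻: (214, 84).
Z = 84 is polonium.

Po-214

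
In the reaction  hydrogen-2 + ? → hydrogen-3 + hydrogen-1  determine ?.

Conserve mass number: 2 + A = 3 + 1, so A = 2.
Conserve atomic number: 1 + Z = 1 + 1, so Z = 1.
A = 2 and Z = 1 is hydrogen-2 — a deuteron.

deuteron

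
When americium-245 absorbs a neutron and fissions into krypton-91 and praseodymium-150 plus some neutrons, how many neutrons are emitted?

5

Conserve mass number: 246 = 91 + 150 + k, so k = 246 − 241 = 5.
Check atomic number: 95 = 36 + 59 + 0 = 95. ✓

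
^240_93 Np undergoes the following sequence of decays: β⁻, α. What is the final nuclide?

U-236

Start: (A, Z) = (240, 93).
After β⁻: (240, 94).
After α: (236, 92).
Z = 92 is uranium.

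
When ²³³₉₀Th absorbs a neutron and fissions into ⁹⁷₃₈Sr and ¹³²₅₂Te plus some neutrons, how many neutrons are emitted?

5

Conserve mass number: 234 = 97 + 132 + k, so k = 234 − 229 = 5.
Check atomic number: 90 = 38 + 52 + 0 = 90. ✓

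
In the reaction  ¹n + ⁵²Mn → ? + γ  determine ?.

Mn-53

Conserve mass number: 1 + 52 = A + 0, so A = 53.
Conserve atomic number: 0 + 25 = Z + 0, so Z = 25.
Z = 25 is manganese, so the species is ⁵³Mn.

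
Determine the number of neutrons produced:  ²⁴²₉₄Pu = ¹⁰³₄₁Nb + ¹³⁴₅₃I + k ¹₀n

Conserve mass number: 242 = 103 + 134 + k, so k = 242 − 237 = 5.
Check atomic number: 94 = 41 + 53 + 0 = 94. ✓

5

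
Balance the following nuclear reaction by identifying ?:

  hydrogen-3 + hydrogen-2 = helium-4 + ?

Conserve mass number: 3 + 2 = 4 + A, so A = 1.
Conserve atomic number: 1 + 1 = 2 + Z, so Z = 0.
A = 1 and Z = 0 is neutron — a neutron.

neutron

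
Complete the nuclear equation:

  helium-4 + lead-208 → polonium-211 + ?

Conserve mass number: 4 + 208 = 211 + A, so A = 1.
Conserve atomic number: 2 + 82 = 84 + Z, so Z = 0.
A = 1 and Z = 0 is neutron — a neutron.

neutron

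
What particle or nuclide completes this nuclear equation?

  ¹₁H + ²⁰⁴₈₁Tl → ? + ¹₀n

Pb-204

Conserve mass number: 1 + 204 = A + 1, so A = 204.
Conserve atomic number: 1 + 81 = Z + 0, so Z = 82.
Z = 82 is lead, so the species is ²⁰⁴₈₂Pb.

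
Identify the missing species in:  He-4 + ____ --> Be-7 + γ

He-3

Conserve mass number: 4 + A = 7 + 0, so A = 3.
Conserve atomic number: 2 + Z = 4 + 0, so Z = 2.
Z = 2 is helium, so the species is He-3.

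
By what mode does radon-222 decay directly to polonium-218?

alpha decay

ΔA = 218 − 222 = -4; ΔZ = 84 − 86 = -2.
A drops by 4 and Z drops by 2 — the signature of alpha emission.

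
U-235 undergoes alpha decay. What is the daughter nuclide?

Alpha decay: mass number changes by -4, atomic number by -2.
A: 235 − 4 = 231; Z: 92 − 2 = 90.
Z = 90 is thorium, so the daughter is Th-231.

Th-231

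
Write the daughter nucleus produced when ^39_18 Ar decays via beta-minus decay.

K-39

Beta-minus decay: mass number changes by +0, atomic number by +1.
A: 39 = 39; Z: 18 + 1 = 19.
Z = 19 is potassium, so the daughter is ^39_19 K.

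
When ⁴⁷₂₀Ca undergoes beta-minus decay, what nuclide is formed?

Sc-47

Beta-minus decay: mass number changes by +0, atomic number by +1.
A: 47 = 47; Z: 20 + 1 = 21.
Z = 21 is scandium, so the daughter is ⁴⁷₂₁Sc.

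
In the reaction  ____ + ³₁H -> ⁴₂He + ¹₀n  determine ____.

Conserve mass number: A + 3 = 4 + 1, so A = 2.
Conserve atomic number: Z + 1 = 2 + 0, so Z = 1.
A = 2 and Z = 1 is ²₁H — a deuteron.

deuteron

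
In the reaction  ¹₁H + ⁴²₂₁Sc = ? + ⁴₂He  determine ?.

Conserve mass number: 1 + 42 = A + 4, so A = 39.
Conserve atomic number: 1 + 21 = Z + 2, so Z = 20.
Z = 20 is calcium, so the species is ³⁹₂₀Ca.

Ca-39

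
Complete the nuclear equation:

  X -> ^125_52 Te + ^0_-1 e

Conserve mass number: A = 125 + 0, so A = 125.
Conserve atomic number: Z = 52 − 1, so Z = 51.
Z = 51 is antimony, so the species is ^125_51 Sb.

Sb-125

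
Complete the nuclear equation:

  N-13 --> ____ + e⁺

Conserve mass number: 13 = A + 0, so A = 13.
Conserve atomic number: 7 = Z + 1, so Z = 6.
Z = 6 is carbon, so the species is C-13.

C-13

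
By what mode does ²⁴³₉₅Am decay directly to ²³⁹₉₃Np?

ΔA = 239 − 243 = -4; ΔZ = 93 − 95 = -2.
A drops by 4 and Z drops by 2 — the signature of alpha emission.

alpha decay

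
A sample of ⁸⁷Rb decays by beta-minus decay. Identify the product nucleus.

Sr-87

Beta-minus decay: mass number changes by +0, atomic number by +1.
A: 87 = 87; Z: 37 + 1 = 38.
Z = 38 is strontium, so the daughter is ⁸⁷Sr.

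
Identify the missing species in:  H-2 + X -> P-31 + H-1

P-30

Conserve mass number: 2 + A = 31 + 1, so A = 30.
Conserve atomic number: 1 + Z = 15 + 1, so Z = 15.
Z = 15 is phosphorus, so the species is P-30.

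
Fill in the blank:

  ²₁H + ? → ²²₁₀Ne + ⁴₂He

Na-24

Conserve mass number: 2 + A = 22 + 4, so A = 24.
Conserve atomic number: 1 + Z = 10 + 2, so Z = 11.
Z = 11 is sodium, so the species is ²⁴₁₁Na.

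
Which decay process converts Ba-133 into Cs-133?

ΔA = 133 − 133 = 0; ΔZ = 55 − 56 = -1.
A is unchanged and Z drops by 1 — a proton has become a neutron (β⁺ emission or electron capture).

beta-plus decay or electron capture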